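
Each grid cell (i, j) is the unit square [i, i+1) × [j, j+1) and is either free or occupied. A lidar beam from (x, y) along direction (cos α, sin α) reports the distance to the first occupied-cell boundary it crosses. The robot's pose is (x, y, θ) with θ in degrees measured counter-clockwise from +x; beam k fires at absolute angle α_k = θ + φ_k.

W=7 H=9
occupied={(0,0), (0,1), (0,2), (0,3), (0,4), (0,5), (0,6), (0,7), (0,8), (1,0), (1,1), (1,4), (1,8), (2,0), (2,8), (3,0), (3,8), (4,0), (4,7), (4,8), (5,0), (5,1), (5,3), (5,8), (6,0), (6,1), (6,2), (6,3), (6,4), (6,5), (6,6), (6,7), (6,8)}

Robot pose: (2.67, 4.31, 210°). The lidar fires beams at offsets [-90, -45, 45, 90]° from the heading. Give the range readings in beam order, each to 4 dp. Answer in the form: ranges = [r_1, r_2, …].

beam 1: φ=-90°, α=120°
  direction (-0.5000, 0.8660); cell (2,4); t to first gridline: x 1.3400, y 0.7967 (then +2.0000 / +1.1547)
    (2,5) via y @ 0.7967
    (1,5) via x @ 1.3400
    (1,6) via y @ 1.9514
    (1,7) via y @ 3.1061
    (0,7) via x @ 3.3400  # hit
  → r_1 = 3.3400
beam 2: φ=-45°, α=165°
  direction (-0.9659, 0.2588); cell (2,4); t to first gridline: x 0.6936, y 2.6660 (then +1.0353 / +3.8637)
    (1,4) via x @ 0.6936  # hit
  → r_2 = 0.6936
beam 3: φ=45°, α=255°
  direction (-0.2588, -0.9659); cell (2,4); t to first gridline: x 2.5887, y 0.3209 (then +3.8637 / +1.0353)
    (2,3) via y @ 0.3209
    (2,2) via y @ 1.3562
    (2,1) via y @ 2.3915
    (1,1) via x @ 2.5887  # hit
  → r_3 = 2.5887
beam 4: φ=90°, α=300°
  direction (0.5000, -0.8660); cell (2,4); t to first gridline: x 0.6600, y 0.3580 (then +2.0000 / +1.1547)
    (2,3) via y @ 0.3580
    (3,3) via x @ 0.6600
    (3,2) via y @ 1.5127
    (4,2) via x @ 2.6600
    (4,1) via y @ 2.6674
    (4,0) via y @ 3.8221  # hit
  → r_4 = 3.8221

ranges = [3.3400, 0.6936, 2.5887, 3.8221]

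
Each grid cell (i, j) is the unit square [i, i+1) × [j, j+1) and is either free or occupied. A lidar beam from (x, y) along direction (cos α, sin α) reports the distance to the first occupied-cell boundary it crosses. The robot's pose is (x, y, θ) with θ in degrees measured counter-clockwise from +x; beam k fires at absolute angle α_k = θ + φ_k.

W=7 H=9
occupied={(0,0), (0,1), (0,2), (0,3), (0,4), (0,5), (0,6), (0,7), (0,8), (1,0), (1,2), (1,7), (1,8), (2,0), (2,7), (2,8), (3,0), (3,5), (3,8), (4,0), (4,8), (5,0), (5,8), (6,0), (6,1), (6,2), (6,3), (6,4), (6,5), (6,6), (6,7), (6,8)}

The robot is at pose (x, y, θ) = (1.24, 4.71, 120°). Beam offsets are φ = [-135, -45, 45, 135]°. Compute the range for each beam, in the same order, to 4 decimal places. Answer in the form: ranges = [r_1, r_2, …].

ranges = [4.9279, 2.3708, 0.2485, 0.9273]

beam 1: φ=-135°, α=345°
  d=(0.9659,-0.2588)  start (1,4)  tX=0.7868 tY=2.7432  stride 1/|dx|=1.0353 1/|dy|=3.8637
    cross x-line → (2,4), t=0.7868
    cross x-line → (3,4), t=1.8221
    cross y-line → (3,3), t=2.7432
    cross x-line → (4,3), t=2.8574
    cross x-line → (5,3), t=3.8926
    cross x-line → (6,3), t=4.9279 (wall)
  → r_1 = 4.9279
beam 2: φ=-45°, α=75°
  d=(0.2588,0.9659)  start (1,4)  tX=2.9364 tY=0.3002  stride 1/|dx|=3.8637 1/|dy|=1.0353
    cross y-line → (1,5), t=0.3002
    cross y-line → (1,6), t=1.3355
    cross y-line → (1,7), t=2.3708 (wall)
  → r_2 = 2.3708
beam 3: φ=45°, α=165°
  d=(-0.9659,0.2588)  start (1,4)  tX=0.2485 tY=1.1205  stride 1/|dx|=1.0353 1/|dy|=3.8637
    cross x-line → (0,4), t=0.2485 (wall)
  → r_3 = 0.2485
beam 4: φ=135°, α=255°
  d=(-0.2588,-0.9659)  start (1,4)  tX=0.9273 tY=0.7350  stride 1/|dx|=3.8637 1/|dy|=1.0353
    cross y-line → (1,3), t=0.7350
    cross x-line → (0,3), t=0.9273 (wall)
  → r_4 = 0.9273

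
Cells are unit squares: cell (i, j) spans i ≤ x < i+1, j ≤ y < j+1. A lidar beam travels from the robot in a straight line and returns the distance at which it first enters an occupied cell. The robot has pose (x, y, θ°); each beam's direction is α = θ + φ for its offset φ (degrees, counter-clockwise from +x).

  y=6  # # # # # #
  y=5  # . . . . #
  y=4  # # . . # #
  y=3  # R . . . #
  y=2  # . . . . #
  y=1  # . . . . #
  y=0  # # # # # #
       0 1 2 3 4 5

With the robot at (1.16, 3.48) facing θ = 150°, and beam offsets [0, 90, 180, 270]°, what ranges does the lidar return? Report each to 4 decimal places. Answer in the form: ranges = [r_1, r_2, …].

beam 1: φ=0°, α=150°
  direction (-0.8660, 0.5000); cell (1,3); t to first gridline: x 0.1848, y 1.0400 (then +1.1547 / +2.0000)
    (0,3) via x @ 0.1848  # hit
  → r_1 = 0.1848
beam 2: φ=90°, α=240°
  direction (-0.5000, -0.8660); cell (1,3); t to first gridline: x 0.3200, y 0.5543 (then +2.0000 / +1.1547)
    (0,3) via x @ 0.3200  # hit
  → r_2 = 0.3200
beam 3: φ=180°, α=330°
  direction (0.8660, -0.5000); cell (1,3); t to first gridline: x 0.9699, y 0.9600 (then +1.1547 / +2.0000)
    (1,2) via y @ 0.9600
    (2,2) via x @ 0.9699
    (3,2) via x @ 2.1246
    (3,1) via y @ 2.9600
    (4,1) via x @ 3.2793
    (5,1) via x @ 4.4341  # hit
  → r_3 = 4.4341
beam 4: φ=270°, α=60°
  direction (0.5000, 0.8660); cell (1,3); t to first gridline: x 1.6800, y 0.6004 (then +2.0000 / +1.1547)
    (1,4) via y @ 0.6004  # hit
  → r_4 = 0.6004

ranges = [0.1848, 0.3200, 4.4341, 0.6004]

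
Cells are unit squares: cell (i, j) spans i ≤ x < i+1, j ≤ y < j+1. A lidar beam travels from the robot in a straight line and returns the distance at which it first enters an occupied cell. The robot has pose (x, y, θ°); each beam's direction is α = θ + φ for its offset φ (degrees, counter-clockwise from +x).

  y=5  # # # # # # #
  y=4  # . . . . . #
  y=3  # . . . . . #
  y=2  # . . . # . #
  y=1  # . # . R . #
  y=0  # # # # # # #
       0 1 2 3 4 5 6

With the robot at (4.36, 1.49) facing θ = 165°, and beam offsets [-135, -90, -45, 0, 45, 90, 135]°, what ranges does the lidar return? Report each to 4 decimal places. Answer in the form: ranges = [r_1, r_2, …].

ranges = [1.8937, 0.5280, 0.5889, 1.4080, 0.9800, 0.5073, 0.5658]

beam 1: φ=-135°, α=30°
  direction (0.8660, 0.5000); cell (4,1); t to first gridline: x 0.7390, y 1.0200 (then +1.1547 / +2.0000)
    (5,1) via x @ 0.7390
    (5,2) via y @ 1.0200
    (6,2) via x @ 1.8937  # hit
  → r_1 = 1.8937
beam 2: φ=-90°, α=75°
  direction (0.2588, 0.9659); cell (4,1); t to first gridline: x 2.4728, y 0.5280 (then +3.8637 / +1.0353)
    (4,2) via y @ 0.5280  # hit
  → r_2 = 0.5280
beam 3: φ=-45°, α=120°
  direction (-0.5000, 0.8660); cell (4,1); t to first gridline: x 0.7200, y 0.5889 (then +2.0000 / +1.1547)
    (4,2) via y @ 0.5889  # hit
  → r_3 = 0.5889
beam 4: φ=0°, α=165°
  direction (-0.9659, 0.2588); cell (4,1); t to first gridline: x 0.3727, y 1.9705 (then +1.0353 / +3.8637)
    (3,1) via x @ 0.3727
    (2,1) via x @ 1.4080  # hit
  → r_4 = 1.4080
beam 5: φ=45°, α=210°
  direction (-0.8660, -0.5000); cell (4,1); t to first gridline: x 0.4157, y 0.9800 (then +1.1547 / +2.0000)
    (3,1) via x @ 0.4157
    (3,0) via y @ 0.9800  # hit
  → r_5 = 0.9800
beam 6: φ=90°, α=255°
  direction (-0.2588, -0.9659); cell (4,1); t to first gridline: x 1.3909, y 0.5073 (then +3.8637 / +1.0353)
    (4,0) via y @ 0.5073  # hit
  → r_6 = 0.5073
beam 7: φ=135°, α=300°
  direction (0.5000, -0.8660); cell (4,1); t to first gridline: x 1.2800, y 0.5658 (then +2.0000 / +1.1547)
    (4,0) via y @ 0.5658  # hit
  → r_7 = 0.5658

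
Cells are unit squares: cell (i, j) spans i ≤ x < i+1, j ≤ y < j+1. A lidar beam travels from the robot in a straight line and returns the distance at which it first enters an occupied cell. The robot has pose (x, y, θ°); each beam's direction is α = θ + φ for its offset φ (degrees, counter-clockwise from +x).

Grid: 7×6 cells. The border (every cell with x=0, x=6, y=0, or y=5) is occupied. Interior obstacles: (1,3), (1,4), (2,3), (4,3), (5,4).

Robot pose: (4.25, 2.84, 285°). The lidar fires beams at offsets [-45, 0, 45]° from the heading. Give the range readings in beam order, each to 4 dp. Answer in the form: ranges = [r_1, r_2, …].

beam 1: φ=-45°, α=240°
  direction (-0.5000, -0.8660); cell (4,2); t to first gridline: x 0.5000, y 0.9699 (then +2.0000 / +1.1547)
    (3,2) via x @ 0.5000
    (3,1) via y @ 0.9699
    (3,0) via y @ 2.1246  # hit
  → r_1 = 2.1246
beam 2: φ=0°, α=285°
  direction (0.2588, -0.9659); cell (4,2); t to first gridline: x 2.8978, y 0.8696 (then +3.8637 / +1.0353)
    (4,1) via y @ 0.8696
    (4,0) via y @ 1.9049  # hit
  → r_2 = 1.9049
beam 3: φ=45°, α=330°
  direction (0.8660, -0.5000); cell (4,2); t to first gridline: x 0.8660, y 1.6800 (then +1.1547 / +2.0000)
    (5,2) via x @ 0.8660
    (5,1) via y @ 1.6800
    (6,1) via x @ 2.0207  # hit
  → r_3 = 2.0207

ranges = [2.1246, 1.9049, 2.0207]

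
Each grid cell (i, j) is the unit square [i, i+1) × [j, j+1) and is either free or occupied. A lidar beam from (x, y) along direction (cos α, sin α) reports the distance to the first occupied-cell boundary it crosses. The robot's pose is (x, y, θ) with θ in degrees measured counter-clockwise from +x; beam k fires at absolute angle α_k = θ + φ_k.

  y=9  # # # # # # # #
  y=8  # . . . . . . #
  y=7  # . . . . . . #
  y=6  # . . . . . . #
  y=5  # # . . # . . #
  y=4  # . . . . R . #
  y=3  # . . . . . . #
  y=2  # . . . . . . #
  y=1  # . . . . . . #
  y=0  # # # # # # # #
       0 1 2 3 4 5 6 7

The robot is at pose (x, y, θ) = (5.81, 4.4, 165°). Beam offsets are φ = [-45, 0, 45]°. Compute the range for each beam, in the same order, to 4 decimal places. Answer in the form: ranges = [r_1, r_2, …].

ranges = [1.6200, 3.9444, 5.5541]

beam 1: φ=-45°, α=120°
  d=(-0.5000,0.8660)  start (5,4)  tX=1.6200 tY=0.6928  stride 1/|dx|=2.0000 1/|dy|=1.1547
    cross y-line → (5,5), t=0.6928
    cross x-line → (4,5), t=1.6200 (wall)
  → r_1 = 1.6200
beam 2: φ=0°, α=165°
  d=(-0.9659,0.2588)  start (5,4)  tX=0.8386 tY=2.3182  stride 1/|dx|=1.0353 1/|dy|=3.8637
    cross x-line → (4,4), t=0.8386
    cross x-line → (3,4), t=1.8738
    cross y-line → (3,5), t=2.3182
    cross x-line → (2,5), t=2.9091
    cross x-line → (1,5), t=3.9444 (wall)
  → r_2 = 3.9444
beam 3: φ=45°, α=210°
  d=(-0.8660,-0.5000)  start (5,4)  tX=0.9353 tY=0.8000  stride 1/|dx|=1.1547 1/|dy|=2.0000
    cross y-line → (5,3), t=0.8000
    cross x-line → (4,3), t=0.9353
    cross x-line → (3,3), t=2.0900
    cross y-line → (3,2), t=2.8000
    cross x-line → (2,2), t=3.2447
    cross x-line → (1,2), t=4.3994
    cross y-line → (1,1), t=4.8000
    cross x-line → (0,1), t=5.5541 (wall)
  → r_3 = 5.5541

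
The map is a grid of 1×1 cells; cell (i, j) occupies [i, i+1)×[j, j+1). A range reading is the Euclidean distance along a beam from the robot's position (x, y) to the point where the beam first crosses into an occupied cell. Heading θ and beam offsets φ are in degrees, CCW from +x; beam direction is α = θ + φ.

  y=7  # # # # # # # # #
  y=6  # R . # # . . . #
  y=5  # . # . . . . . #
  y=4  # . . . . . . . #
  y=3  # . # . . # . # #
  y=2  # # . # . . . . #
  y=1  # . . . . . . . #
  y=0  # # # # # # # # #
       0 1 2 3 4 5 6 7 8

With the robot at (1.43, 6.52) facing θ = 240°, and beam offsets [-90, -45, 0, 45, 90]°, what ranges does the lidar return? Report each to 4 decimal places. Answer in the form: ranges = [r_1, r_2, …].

beam 1: φ=-90°, α=150°
  dir = (cos 150°, sin 150°) = (-0.8660, 0.5000); from cell (1,6)
  next x-line at t=0.4965, next y-line at t=0.9600; Δt_x=1.1547, Δt_y=2.0000
    x: enter (0,6) at t=0.4965 ← occupied
  → r_1 = 0.4965
beam 2: φ=-45°, α=195°
  dir = (cos 195°, sin 195°) = (-0.9659, -0.2588); from cell (1,6)
  next x-line at t=0.4452, next y-line at t=2.0091; Δt_x=1.0353, Δt_y=3.8637
    x: enter (0,6) at t=0.4452 ← occupied
  → r_2 = 0.4452
beam 3: φ=0°, α=240°
  dir = (cos 240°, sin 240°) = (-0.5000, -0.8660); from cell (1,6)
  next x-line at t=0.8600, next y-line at t=0.6004; Δt_x=2.0000, Δt_y=1.1547
    y: enter (1,5) at t=0.6004
    x: enter (0,5) at t=0.8600 ← occupied
  → r_3 = 0.8600
beam 4: φ=45°, α=285°
  dir = (cos 285°, sin 285°) = (0.2588, -0.9659); from cell (1,6)
  next x-line at t=2.2023, next y-line at t=0.5383; Δt_x=3.8637, Δt_y=1.0353
    y: enter (1,5) at t=0.5383
    y: enter (1,4) at t=1.5736
    x: enter (2,4) at t=2.2023
    y: enter (2,3) at t=2.6089 ← occupied
  → r_4 = 2.6089
beam 5: φ=90°, α=330°
  dir = (cos 330°, sin 330°) = (0.8660, -0.5000); from cell (1,6)
  next x-line at t=0.6582, next y-line at t=1.0400; Δt_x=1.1547, Δt_y=2.0000
    x: enter (2,6) at t=0.6582
    y: enter (2,5) at t=1.0400 ← occupied
  → r_5 = 1.0400

ranges = [0.4965, 0.4452, 0.8600, 2.6089, 1.0400]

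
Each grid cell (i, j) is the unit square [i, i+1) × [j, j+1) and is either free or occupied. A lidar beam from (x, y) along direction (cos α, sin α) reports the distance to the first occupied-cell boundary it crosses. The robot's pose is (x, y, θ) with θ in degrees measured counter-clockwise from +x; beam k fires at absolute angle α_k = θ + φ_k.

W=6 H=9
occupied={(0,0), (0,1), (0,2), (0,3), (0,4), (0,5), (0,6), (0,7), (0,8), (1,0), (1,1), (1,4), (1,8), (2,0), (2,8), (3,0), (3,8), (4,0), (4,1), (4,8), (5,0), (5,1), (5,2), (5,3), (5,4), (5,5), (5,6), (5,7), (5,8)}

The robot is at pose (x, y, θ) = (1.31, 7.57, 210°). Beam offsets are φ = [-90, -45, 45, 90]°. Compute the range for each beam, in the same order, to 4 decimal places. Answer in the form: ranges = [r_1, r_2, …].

beam 1: φ=-90°, α=120°
  dir = (cos 120°, sin 120°) = (-0.5000, 0.8660); from cell (1,7)
  next x-line at t=0.6200, next y-line at t=0.4965; Δt_x=2.0000, Δt_y=1.1547
    y: enter (1,8) at t=0.4965 ← occupied
  → r_1 = 0.4965
beam 2: φ=-45°, α=165°
  dir = (cos 165°, sin 165°) = (-0.9659, 0.2588); from cell (1,7)
  next x-line at t=0.3209, next y-line at t=1.6614; Δt_x=1.0353, Δt_y=3.8637
    x: enter (0,7) at t=0.3209 ← occupied
  → r_2 = 0.3209
beam 3: φ=45°, α=255°
  dir = (cos 255°, sin 255°) = (-0.2588, -0.9659); from cell (1,7)
  next x-line at t=1.1977, next y-line at t=0.5901; Δt_x=3.8637, Δt_y=1.0353
    y: enter (1,6) at t=0.5901
    x: enter (0,6) at t=1.1977 ← occupied
  → r_3 = 1.1977
beam 4: φ=90°, α=300°
  dir = (cos 300°, sin 300°) = (0.5000, -0.8660); from cell (1,7)
  next x-line at t=1.3800, next y-line at t=0.6582; Δt_x=2.0000, Δt_y=1.1547
    y: enter (1,6) at t=0.6582
    x: enter (2,6) at t=1.3800
    y: enter (2,5) at t=1.8129
    y: enter (2,4) at t=2.9676
    x: enter (3,4) at t=3.3800
    y: enter (3,3) at t=4.1223
    y: enter (3,2) at t=5.2770
    x: enter (4,2) at t=5.3800
    y: enter (4,1) at t=6.4317 ← occupied
  → r_4 = 6.4317

ranges = [0.4965, 0.3209, 1.1977, 6.4317]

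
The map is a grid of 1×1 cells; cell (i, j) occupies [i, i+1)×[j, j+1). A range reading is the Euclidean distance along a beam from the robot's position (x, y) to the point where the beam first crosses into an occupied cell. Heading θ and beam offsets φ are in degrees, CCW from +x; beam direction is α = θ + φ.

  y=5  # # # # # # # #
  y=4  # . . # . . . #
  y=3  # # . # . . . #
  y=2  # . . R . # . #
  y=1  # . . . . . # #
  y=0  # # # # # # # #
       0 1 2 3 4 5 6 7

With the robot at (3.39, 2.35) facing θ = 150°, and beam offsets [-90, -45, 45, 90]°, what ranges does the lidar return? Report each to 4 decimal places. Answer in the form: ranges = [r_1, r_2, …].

ranges = [0.7506, 0.6729, 2.4743, 1.5588]

beam 1: φ=-90°, α=60°
  cosα=0.5000 sinα=0.8660 | (3,2) | tMaxX 1.2200 tMaxY 0.7506 | tΔX 2.0000 tΔY 1.1547
    t=0.7506 [y] (3,3) — stop
  → r_1 = 0.7506
beam 2: φ=-45°, α=105°
  cosα=-0.2588 sinα=0.9659 | (3,2) | tMaxX 1.5068 tMaxY 0.6729 | tΔX 3.8637 tΔY 1.0353
    t=0.6729 [y] (3,3) — stop
  → r_2 = 0.6729
beam 3: φ=45°, α=195°
  cosα=-0.9659 sinα=-0.2588 | (3,2) | tMaxX 0.4038 tMaxY 1.3523 | tΔX 1.0353 tΔY 3.8637
    t=0.4038 [x] (2,2)
    t=1.3523 [y] (2,1)
    t=1.4390 [x] (1,1)
    t=2.4743 [x] (0,1) — stop
  → r_3 = 2.4743
beam 4: φ=90°, α=240°
  cosα=-0.5000 sinα=-0.8660 | (3,2) | tMaxX 0.7800 tMaxY 0.4041 | tΔX 2.0000 tΔY 1.1547
    t=0.4041 [y] (3,1)
    t=0.7800 [x] (2,1)
    t=1.5588 [y] (2,0) — stop
  → r_4 = 1.5588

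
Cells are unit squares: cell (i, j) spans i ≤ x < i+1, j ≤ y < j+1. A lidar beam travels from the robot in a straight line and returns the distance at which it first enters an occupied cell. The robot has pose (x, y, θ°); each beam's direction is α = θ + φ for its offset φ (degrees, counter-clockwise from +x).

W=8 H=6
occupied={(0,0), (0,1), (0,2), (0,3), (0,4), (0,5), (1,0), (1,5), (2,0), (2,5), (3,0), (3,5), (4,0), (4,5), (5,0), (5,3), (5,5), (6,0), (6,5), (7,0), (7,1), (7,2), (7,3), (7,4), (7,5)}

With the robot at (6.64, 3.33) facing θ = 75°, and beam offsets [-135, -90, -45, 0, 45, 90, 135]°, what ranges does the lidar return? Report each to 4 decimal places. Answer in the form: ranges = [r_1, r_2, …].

ranges = [0.7200, 0.3727, 0.4157, 1.3909, 1.9283, 0.6626, 4.6600]

beam 1: φ=-135°, α=300°
  dir = (cos 300°, sin 300°) = (0.5000, -0.8660); from cell (6,3)
  next x-line at t=0.7200, next y-line at t=0.3811; Δt_x=2.0000, Δt_y=1.1547
    y: enter (6,2) at t=0.3811
    x: enter (7,2) at t=0.7200 ← occupied
  → r_1 = 0.7200
beam 2: φ=-90°, α=345°
  dir = (cos 345°, sin 345°) = (0.9659, -0.2588); from cell (6,3)
  next x-line at t=0.3727, next y-line at t=1.2750; Δt_x=1.0353, Δt_y=3.8637
    x: enter (7,3) at t=0.3727 ← occupied
  → r_2 = 0.3727
beam 3: φ=-45°, α=30°
  dir = (cos 30°, sin 30°) = (0.8660, 0.5000); from cell (6,3)
  next x-line at t=0.4157, next y-line at t=1.3400; Δt_x=1.1547, Δt_y=2.0000
    x: enter (7,3) at t=0.4157 ← occupied
  → r_3 = 0.4157
beam 4: φ=0°, α=75°
  dir = (cos 75°, sin 75°) = (0.2588, 0.9659); from cell (6,3)
  next x-line at t=1.3909, next y-line at t=0.6936; Δt_x=3.8637, Δt_y=1.0353
    y: enter (6,4) at t=0.6936
    x: enter (7,4) at t=1.3909 ← occupied
  → r_4 = 1.3909
beam 5: φ=45°, α=120°
  dir = (cos 120°, sin 120°) = (-0.5000, 0.8660); from cell (6,3)
  next x-line at t=1.2800, next y-line at t=0.7736; Δt_x=2.0000, Δt_y=1.1547
    y: enter (6,4) at t=0.7736
    x: enter (5,4) at t=1.2800
    y: enter (5,5) at t=1.9283 ← occupied
  → r_5 = 1.9283
beam 6: φ=90°, α=165°
  dir = (cos 165°, sin 165°) = (-0.9659, 0.2588); from cell (6,3)
  next x-line at t=0.6626, next y-line at t=2.5887; Δt_x=1.0353, Δt_y=3.8637
    x: enter (5,3) at t=0.6626 ← occupied
  → r_6 = 0.6626
beam 7: φ=135°, α=210°
  dir = (cos 210°, sin 210°) = (-0.8660, -0.5000); from cell (6,3)
  next x-line at t=0.7390, next y-line at t=0.6600; Δt_x=1.1547, Δt_y=2.0000
    y: enter (6,2) at t=0.6600
    x: enter (5,2) at t=0.7390
    x: enter (4,2) at t=1.8937
    y: enter (4,1) at t=2.6600
    x: enter (3,1) at t=3.0484
    x: enter (2,1) at t=4.2031
    y: enter (2,0) at t=4.6600 ← occupied
  → r_7 = 4.6600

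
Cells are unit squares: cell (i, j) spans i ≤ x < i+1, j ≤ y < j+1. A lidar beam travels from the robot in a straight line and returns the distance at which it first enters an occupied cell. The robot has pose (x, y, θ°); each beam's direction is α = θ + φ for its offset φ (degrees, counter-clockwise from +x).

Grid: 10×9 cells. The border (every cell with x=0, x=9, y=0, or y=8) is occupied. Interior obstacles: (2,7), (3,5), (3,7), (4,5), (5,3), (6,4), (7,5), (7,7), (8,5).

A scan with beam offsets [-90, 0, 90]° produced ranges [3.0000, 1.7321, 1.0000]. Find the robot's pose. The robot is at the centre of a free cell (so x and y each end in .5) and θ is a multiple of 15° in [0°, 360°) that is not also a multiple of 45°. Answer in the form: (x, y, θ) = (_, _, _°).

(x, y, θ) = (4.5, 2.5, 300°)

Enumerate (i+0.5, j+0.5, θ) over the 47 free cells and 16 admissible headings. For each, cast all 3 beams and compare to the given ranges.
  (2.5, 3.5, 60°): beam 1 = 5.0000 ≠ 3.0000 ✗
  (5.5, 1.5, 240°): beam 1 = 5.1962 ≠ 3.0000 ✗
  (3.5, 1.5, 240°): beam 1 = 2.8868 ≠ 3.0000 ✗
  (5.5, 2.5, 210°): beam 1 = 0.5774 ≠ 3.0000 ✗
  …
  (4.5, 2.5, 300°): r_1=3.0000, r_2=1.7321, r_3=1.0000 — all match ✓
Unique over the lattice → pose = (4.5, 2.5, 300°).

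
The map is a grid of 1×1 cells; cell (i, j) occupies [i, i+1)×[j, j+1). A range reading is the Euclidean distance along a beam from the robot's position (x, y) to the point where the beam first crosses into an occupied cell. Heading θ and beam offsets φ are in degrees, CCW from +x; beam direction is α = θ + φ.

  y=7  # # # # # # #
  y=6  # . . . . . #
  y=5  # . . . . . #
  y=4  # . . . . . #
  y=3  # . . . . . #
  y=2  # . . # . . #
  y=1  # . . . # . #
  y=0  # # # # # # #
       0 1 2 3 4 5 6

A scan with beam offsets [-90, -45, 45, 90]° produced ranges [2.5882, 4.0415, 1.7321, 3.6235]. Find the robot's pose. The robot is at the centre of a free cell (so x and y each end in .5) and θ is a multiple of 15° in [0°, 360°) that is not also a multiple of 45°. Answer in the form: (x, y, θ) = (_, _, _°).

Candidates: 28 free-cell centres × 16 headings = 448 poses. Raycast each; keep the one whose scan matches to 4 dp.
  (5.5, 3.5, 345°): beam 1 = 1.9319 ≠ 2.5882 ✗
  (1.5, 4.5, 30°): beam 1 = 4.0415 ≠ 2.5882 ✗
  (2.5, 1.5, 15°): beam 1 = 0.5176 ≠ 2.5882 ✗
  …
  (4.5, 4.5, 195°): r_1=2.5882, r_2=4.0415, r_3=1.7321, r_4=3.6235 — all match ✓
Only this pose fits every beam.

(x, y, θ) = (4.5, 4.5, 195°)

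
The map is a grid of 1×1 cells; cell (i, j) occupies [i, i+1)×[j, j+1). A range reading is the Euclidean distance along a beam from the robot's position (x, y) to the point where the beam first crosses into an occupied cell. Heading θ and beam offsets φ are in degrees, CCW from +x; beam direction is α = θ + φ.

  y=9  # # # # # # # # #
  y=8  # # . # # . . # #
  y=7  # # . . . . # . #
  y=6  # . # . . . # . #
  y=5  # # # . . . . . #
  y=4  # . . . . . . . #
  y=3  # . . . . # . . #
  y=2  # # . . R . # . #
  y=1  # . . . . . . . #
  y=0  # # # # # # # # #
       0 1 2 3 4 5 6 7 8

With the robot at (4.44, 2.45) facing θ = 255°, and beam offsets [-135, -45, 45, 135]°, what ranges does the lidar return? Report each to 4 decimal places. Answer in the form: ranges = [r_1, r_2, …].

beam 1: φ=-135°, α=120°
  cosα=-0.5000 sinα=0.8660 | (4,2) | tMaxX 0.8800 tMaxY 0.6351 | tΔX 2.0000 tΔY 1.1547
    t=0.6351 [y] (4,3)
    t=0.8800 [x] (3,3)
    t=1.7898 [y] (3,4)
    t=2.8800 [x] (2,4)
    t=2.9445 [y] (2,5) — stop
  → r_1 = 2.9445
beam 2: φ=-45°, α=210°
  cosα=-0.8660 sinα=-0.5000 | (4,2) | tMaxX 0.5081 tMaxY 0.9000 | tΔX 1.1547 tΔY 2.0000
    t=0.5081 [x] (3,2)
    t=0.9000 [y] (3,1)
    t=1.6628 [x] (2,1)
    t=2.8175 [x] (1,1)
    t=2.9000 [y] (1,0) — stop
  → r_2 = 2.9000
beam 3: φ=45°, α=300°
  cosα=0.5000 sinα=-0.8660 | (4,2) | tMaxX 1.1200 tMaxY 0.5196 | tΔX 2.0000 tΔY 1.1547
    t=0.5196 [y] (4,1)
    t=1.1200 [x] (5,1)
    t=1.6743 [y] (5,0) — stop
  → r_3 = 1.6743
beam 4: φ=135°, α=30°
  cosα=0.8660 sinα=0.5000 | (4,2) | tMaxX 0.6466 tMaxY 1.1000 | tΔX 1.1547 tΔY 2.0000
    t=0.6466 [x] (5,2)
    t=1.1000 [y] (5,3) — stop
  → r_4 = 1.1000

ranges = [2.9445, 2.9000, 1.6743, 1.1000]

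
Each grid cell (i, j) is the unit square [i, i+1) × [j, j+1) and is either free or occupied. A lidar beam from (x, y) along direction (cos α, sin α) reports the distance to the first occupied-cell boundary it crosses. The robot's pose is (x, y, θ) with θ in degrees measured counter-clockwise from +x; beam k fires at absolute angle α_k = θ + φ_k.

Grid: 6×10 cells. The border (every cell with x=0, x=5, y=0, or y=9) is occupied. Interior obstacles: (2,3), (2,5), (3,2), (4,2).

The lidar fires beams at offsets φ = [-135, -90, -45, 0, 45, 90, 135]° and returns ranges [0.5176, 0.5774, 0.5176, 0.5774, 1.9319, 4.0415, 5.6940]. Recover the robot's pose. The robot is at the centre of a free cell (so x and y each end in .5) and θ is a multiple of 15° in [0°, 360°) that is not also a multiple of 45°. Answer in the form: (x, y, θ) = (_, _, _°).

Candidates: 28 free-cell centres × 16 headings = 448 poses. Raycast each; keep the one whose scan matches to 4 dp.
  (1.5, 8.5, 75°): beam 1 = 2.8868 ≠ 0.5176 ✗
  (3.5, 8.5, 240°): beam 2 = 1.0000 ≠ 0.5774 ✗
  (2.5, 1.5, 120°): beam 1 = 1.9319 ≠ 0.5176 ✗
  (2.5, 8.5, 285°): beam 1 = 1.0000 ≠ 0.5176 ✗
  …
  (4.5, 8.5, 120°): r_1=0.5176, r_2=0.5774, r_3=0.5176, r_4=0.5774, r_5=1.9319, r_6=4.0415, r_7=5.6940 — all match ✓
Only this pose fits every beam.

(x, y, θ) = (4.5, 8.5, 120°)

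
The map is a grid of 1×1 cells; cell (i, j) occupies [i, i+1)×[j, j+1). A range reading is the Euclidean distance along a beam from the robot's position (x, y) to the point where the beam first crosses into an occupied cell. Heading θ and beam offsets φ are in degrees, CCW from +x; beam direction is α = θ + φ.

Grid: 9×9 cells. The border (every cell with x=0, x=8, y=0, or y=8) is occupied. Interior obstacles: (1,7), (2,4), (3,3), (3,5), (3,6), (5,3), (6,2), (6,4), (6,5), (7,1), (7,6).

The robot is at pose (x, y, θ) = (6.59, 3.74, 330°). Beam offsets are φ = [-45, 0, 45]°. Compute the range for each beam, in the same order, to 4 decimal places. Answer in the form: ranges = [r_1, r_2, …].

ranges = [0.7661, 1.6281, 1.4597]

beam 1: φ=-45°, α=285°
  d=(0.2588,-0.9659)  start (6,3)  tX=1.5841 tY=0.7661  stride 1/|dx|=3.8637 1/|dy|=1.0353
    cross y-line → (6,2), t=0.7661 (wall)
  → r_1 = 0.7661
beam 2: φ=0°, α=330°
  d=(0.8660,-0.5000)  start (6,3)  tX=0.4734 tY=1.4800  stride 1/|dx|=1.1547 1/|dy|=2.0000
    cross x-line → (7,3), t=0.4734
    cross y-line → (7,2), t=1.4800
    cross x-line → (8,2), t=1.6281 (wall)
  → r_2 = 1.6281
beam 3: φ=45°, α=15°
  d=(0.9659,0.2588)  start (6,3)  tX=0.4245 tY=1.0046  stride 1/|dx|=1.0353 1/|dy|=3.8637
    cross x-line → (7,3), t=0.4245
    cross y-line → (7,4), t=1.0046
    cross x-line → (8,4), t=1.4597 (wall)
  → r_3 = 1.4597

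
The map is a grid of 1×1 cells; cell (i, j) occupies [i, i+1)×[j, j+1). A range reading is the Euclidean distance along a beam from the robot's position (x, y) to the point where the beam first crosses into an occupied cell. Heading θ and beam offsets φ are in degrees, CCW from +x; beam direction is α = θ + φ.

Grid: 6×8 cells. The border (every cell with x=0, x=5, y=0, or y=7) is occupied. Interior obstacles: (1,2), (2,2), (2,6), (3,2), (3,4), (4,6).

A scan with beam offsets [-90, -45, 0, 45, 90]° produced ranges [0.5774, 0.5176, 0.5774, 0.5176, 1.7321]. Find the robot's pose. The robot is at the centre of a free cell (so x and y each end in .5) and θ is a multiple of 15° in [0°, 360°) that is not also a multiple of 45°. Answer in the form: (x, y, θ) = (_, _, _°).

Enumerate (i+0.5, j+0.5, θ) over the 18 free cells and 16 admissible headings. For each, cast all 5 beams and compare to the given ranges.
  (2.5, 5.5, 165°): beam 1 = 0.5176 ≠ 0.5774 ✗
  (4.5, 1.5, 15°): beam 1 = 0.5176 ≠ 0.5774 ✗
  (3.5, 5.5, 120°): beam 1 = 1.0000 ≠ 0.5774 ✗
  (4.5, 1.5, 120°): beam 2 = 1.9319 ≠ 0.5176 ✗
  (1.5, 5.5, 285°): beam 1 = 0.5176 ≠ 0.5774 ✗
  …
  (4.5, 5.5, 60°): r_1=0.5774, r_2=0.5176, r_3=0.5774, r_4=0.5176, r_5=1.7321 — all match ✓
Only this pose fits every beam.

(x, y, θ) = (4.5, 5.5, 60°)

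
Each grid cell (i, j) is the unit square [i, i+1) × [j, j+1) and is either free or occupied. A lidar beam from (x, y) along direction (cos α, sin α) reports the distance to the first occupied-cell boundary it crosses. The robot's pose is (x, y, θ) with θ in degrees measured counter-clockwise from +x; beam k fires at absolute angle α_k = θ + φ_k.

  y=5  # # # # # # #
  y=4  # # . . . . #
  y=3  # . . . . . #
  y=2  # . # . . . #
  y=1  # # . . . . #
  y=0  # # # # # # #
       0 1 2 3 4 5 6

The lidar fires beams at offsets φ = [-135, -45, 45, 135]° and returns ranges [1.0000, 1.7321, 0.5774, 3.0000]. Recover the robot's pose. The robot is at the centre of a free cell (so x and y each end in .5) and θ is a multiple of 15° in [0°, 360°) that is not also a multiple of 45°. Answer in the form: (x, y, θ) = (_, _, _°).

(x, y, θ) = (2.5, 3.5, 255°)

Candidates: 17 free-cell centres × 16 headings = 272 poses. Raycast each; keep the one whose scan matches to 4 dp.
  (2.5, 3.5, 60°): beam 1 = 0.5176 ≠ 1.0000 ✗
  (2.5, 3.5, 195°): beam 1 = 1.7321 ≠ 1.0000 ✗
  (4.5, 2.5, 255°): beam 1 = 2.8868 ≠ 1.0000 ✗
  (4.5, 1.5, 195°): beam 1 = 3.0000 ≠ 1.0000 ✗
  …
  (2.5, 3.5, 255°): r_1=1.0000, r_2=1.7321, r_3=0.5774, r_4=3.0000 — all match ✓
No second candidate reproduces the full scan.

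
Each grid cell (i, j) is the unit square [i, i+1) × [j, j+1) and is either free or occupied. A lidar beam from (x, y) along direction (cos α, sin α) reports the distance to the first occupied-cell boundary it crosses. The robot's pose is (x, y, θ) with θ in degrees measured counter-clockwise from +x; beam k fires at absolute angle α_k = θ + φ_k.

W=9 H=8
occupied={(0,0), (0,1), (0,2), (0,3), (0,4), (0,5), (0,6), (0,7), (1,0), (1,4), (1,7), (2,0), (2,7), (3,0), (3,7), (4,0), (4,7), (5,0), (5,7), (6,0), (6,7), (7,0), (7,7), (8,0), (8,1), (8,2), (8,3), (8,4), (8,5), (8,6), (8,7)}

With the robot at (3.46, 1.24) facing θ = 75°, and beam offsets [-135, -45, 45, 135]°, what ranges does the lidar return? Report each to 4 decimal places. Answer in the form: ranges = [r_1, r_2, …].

beam 1: φ=-135°, α=300°
  d=(0.5000,-0.8660)  start (3,1)  tX=1.0800 tY=0.2771  stride 1/|dx|=2.0000 1/|dy|=1.1547
    cross y-line → (3,0), t=0.2771 (wall)
  → r_1 = 0.2771
beam 2: φ=-45°, α=30°
  d=(0.8660,0.5000)  start (3,1)  tX=0.6235 tY=1.5200  stride 1/|dx|=1.1547 1/|dy|=2.0000
    cross x-line → (4,1), t=0.6235
    cross y-line → (4,2), t=1.5200
    cross x-line → (5,2), t=1.7782
    cross x-line → (6,2), t=2.9329
    cross y-line → (6,3), t=3.5200
    cross x-line → (7,3), t=4.0876
    cross x-line → (8,3), t=5.2423 (wall)
  → r_2 = 5.2423
beam 3: φ=45°, α=120°
  d=(-0.5000,0.8660)  start (3,1)  tX=0.9200 tY=0.8776  stride 1/|dx|=2.0000 1/|dy|=1.1547
    cross y-line → (3,2), t=0.8776
    cross x-line → (2,2), t=0.9200
    cross y-line → (2,3), t=2.0323
    cross x-line → (1,3), t=2.9200
    cross y-line → (1,4), t=3.1870 (wall)
  → r_3 = 3.1870
beam 4: φ=135°, α=210°
  d=(-0.8660,-0.5000)  start (3,1)  tX=0.5312 tY=0.4800  stride 1/|dx|=1.1547 1/|dy|=2.0000
    cross y-line → (3,0), t=0.4800 (wall)
  → r_4 = 0.4800

ranges = [0.2771, 5.2423, 3.1870, 0.4800]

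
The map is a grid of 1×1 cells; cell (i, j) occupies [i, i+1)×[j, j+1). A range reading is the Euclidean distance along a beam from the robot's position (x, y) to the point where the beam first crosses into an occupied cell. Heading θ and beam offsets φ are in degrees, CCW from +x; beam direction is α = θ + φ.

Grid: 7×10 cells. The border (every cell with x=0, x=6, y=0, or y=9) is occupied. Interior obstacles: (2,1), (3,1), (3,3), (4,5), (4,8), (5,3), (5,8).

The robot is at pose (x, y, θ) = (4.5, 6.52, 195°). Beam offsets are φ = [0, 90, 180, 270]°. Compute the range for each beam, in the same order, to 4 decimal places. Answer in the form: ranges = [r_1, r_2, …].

beam 1: φ=0°, α=195°
  dir = (cos 195°, sin 195°) = (-0.9659, -0.2588); from cell (4,6)
  next x-line at t=0.5176, next y-line at t=2.0091; Δt_x=1.0353, Δt_y=3.8637
    x: enter (3,6) at t=0.5176
    x: enter (2,6) at t=1.5529
    y: enter (2,5) at t=2.0091
    x: enter (1,5) at t=2.5882
    x: enter (0,5) at t=3.6235 ← occupied
  → r_1 = 3.6235
beam 2: φ=90°, α=285°
  dir = (cos 285°, sin 285°) = (0.2588, -0.9659); from cell (4,6)
  next x-line at t=1.9319, next y-line at t=0.5383; Δt_x=3.8637, Δt_y=1.0353
    y: enter (4,5) at t=0.5383 ← occupied
  → r_2 = 0.5383
beam 3: φ=180°, α=15°
  dir = (cos 15°, sin 15°) = (0.9659, 0.2588); from cell (4,6)
  next x-line at t=0.5176, next y-line at t=1.8546; Δt_x=1.0353, Δt_y=3.8637
    x: enter (5,6) at t=0.5176
    x: enter (6,6) at t=1.5529 ← occupied
  → r_3 = 1.5529
beam 4: φ=270°, α=105°
  dir = (cos 105°, sin 105°) = (-0.2588, 0.9659); from cell (4,6)
  next x-line at t=1.9319, next y-line at t=0.4969; Δt_x=3.8637, Δt_y=1.0353
    y: enter (4,7) at t=0.4969
    y: enter (4,8) at t=1.5322 ← occupied
  → r_4 = 1.5322

ranges = [3.6235, 0.5383, 1.5529, 1.5322]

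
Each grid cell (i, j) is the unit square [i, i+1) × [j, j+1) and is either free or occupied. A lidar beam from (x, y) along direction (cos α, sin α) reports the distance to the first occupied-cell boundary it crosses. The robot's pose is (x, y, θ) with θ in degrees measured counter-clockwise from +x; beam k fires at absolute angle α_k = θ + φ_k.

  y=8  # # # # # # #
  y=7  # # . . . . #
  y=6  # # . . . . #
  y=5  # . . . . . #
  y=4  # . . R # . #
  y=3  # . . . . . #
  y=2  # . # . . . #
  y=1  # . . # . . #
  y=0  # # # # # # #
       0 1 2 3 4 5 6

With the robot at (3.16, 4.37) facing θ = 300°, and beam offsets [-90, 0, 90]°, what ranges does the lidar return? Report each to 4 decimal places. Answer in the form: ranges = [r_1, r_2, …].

beam 1: φ=-90°, α=210°
  cosα=-0.8660 sinα=-0.5000 | (3,4) | tMaxX 0.1848 tMaxY 0.7400 | tΔX 1.1547 tΔY 2.0000
    t=0.1848 [x] (2,4)
    t=0.7400 [y] (2,3)
    t=1.3395 [x] (1,3)
    t=2.4942 [x] (0,3) — stop
  → r_1 = 2.4942
beam 2: φ=0°, α=300°
  cosα=0.5000 sinα=-0.8660 | (3,4) | tMaxX 1.6800 tMaxY 0.4272 | tΔX 2.0000 tΔY 1.1547
    t=0.4272 [y] (3,3)
    t=1.5819 [y] (3,2)
    t=1.6800 [x] (4,2)
    t=2.7366 [y] (4,1)
    t=3.6800 [x] (5,1)
    t=3.8913 [y] (5,0) — stop
  → r_2 = 3.8913
beam 3: φ=90°, α=30°
  cosα=0.8660 sinα=0.5000 | (3,4) | tMaxX 0.9699 tMaxY 1.2600 | tΔX 1.1547 tΔY 2.0000
    t=0.9699 [x] (4,4) — stop
  → r_3 = 0.9699

ranges = [2.4942, 3.8913, 0.9699]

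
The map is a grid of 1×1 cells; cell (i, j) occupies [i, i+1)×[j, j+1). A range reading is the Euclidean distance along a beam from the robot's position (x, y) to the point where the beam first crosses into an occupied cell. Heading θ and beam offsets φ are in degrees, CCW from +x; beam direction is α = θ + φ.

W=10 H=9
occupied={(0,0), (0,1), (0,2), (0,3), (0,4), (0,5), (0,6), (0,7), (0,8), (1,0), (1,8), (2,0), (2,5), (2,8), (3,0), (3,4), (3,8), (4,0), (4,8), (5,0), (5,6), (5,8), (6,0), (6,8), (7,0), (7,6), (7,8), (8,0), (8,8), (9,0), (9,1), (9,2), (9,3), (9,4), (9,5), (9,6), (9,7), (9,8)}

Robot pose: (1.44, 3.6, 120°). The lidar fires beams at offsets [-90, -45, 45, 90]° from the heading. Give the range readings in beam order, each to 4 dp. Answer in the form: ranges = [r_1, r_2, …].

ranges = [1.8013, 2.1637, 0.4555, 0.5081]

beam 1: φ=-90°, α=30°
  d=(0.8660,0.5000)  start (1,3)  tX=0.6466 tY=0.8000  stride 1/|dx|=1.1547 1/|dy|=2.0000
    cross x-line → (2,3), t=0.6466
    cross y-line → (2,4), t=0.8000
    cross x-line → (3,4), t=1.8013 (wall)
  → r_1 = 1.8013
beam 2: φ=-45°, α=75°
  d=(0.2588,0.9659)  start (1,3)  tX=2.1637 tY=0.4141  stride 1/|dx|=3.8637 1/|dy|=1.0353
    cross y-line → (1,4), t=0.4141
    cross y-line → (1,5), t=1.4494
    cross x-line → (2,5), t=2.1637 (wall)
  → r_2 = 2.1637
beam 3: φ=45°, α=165°
  d=(-0.9659,0.2588)  start (1,3)  tX=0.4555 tY=1.5455  stride 1/|dx|=1.0353 1/|dy|=3.8637
    cross x-line → (0,3), t=0.4555 (wall)
  → r_3 = 0.4555
beam 4: φ=90°, α=210°
  d=(-0.8660,-0.5000)  start (1,3)  tX=0.5081 tY=1.2000  stride 1/|dx|=1.1547 1/|dy|=2.0000
    cross x-line → (0,3), t=0.5081 (wall)
  → r_4 = 0.5081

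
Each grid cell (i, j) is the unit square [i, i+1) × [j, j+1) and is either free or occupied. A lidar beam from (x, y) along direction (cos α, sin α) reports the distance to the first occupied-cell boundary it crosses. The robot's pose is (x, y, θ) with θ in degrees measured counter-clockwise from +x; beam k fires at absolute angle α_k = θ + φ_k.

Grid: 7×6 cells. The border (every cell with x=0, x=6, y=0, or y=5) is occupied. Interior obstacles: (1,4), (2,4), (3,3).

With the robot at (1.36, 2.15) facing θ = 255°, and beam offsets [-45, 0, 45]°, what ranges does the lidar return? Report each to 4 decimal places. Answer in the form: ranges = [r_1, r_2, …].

ranges = [0.4157, 1.1906, 1.3279]

beam 1: φ=-45°, α=210°
  direction (-0.8660, -0.5000); cell (1,2); t to first gridline: x 0.4157, y 0.3000 (then +1.1547 / +2.0000)
    (1,1) via y @ 0.3000
    (0,1) via x @ 0.4157  # hit
  → r_1 = 0.4157
beam 2: φ=0°, α=255°
  direction (-0.2588, -0.9659); cell (1,2); t to first gridline: x 1.3909, y 0.1553 (then +3.8637 / +1.0353)
    (1,1) via y @ 0.1553
    (1,0) via y @ 1.1906  # hit
  → r_2 = 1.1906
beam 3: φ=45°, α=300°
  direction (0.5000, -0.8660); cell (1,2); t to first gridline: x 1.2800, y 0.1732 (then +2.0000 / +1.1547)
    (1,1) via y @ 0.1732
    (2,1) via x @ 1.2800
    (2,0) via y @ 1.3279  # hit
  → r_3 = 1.3279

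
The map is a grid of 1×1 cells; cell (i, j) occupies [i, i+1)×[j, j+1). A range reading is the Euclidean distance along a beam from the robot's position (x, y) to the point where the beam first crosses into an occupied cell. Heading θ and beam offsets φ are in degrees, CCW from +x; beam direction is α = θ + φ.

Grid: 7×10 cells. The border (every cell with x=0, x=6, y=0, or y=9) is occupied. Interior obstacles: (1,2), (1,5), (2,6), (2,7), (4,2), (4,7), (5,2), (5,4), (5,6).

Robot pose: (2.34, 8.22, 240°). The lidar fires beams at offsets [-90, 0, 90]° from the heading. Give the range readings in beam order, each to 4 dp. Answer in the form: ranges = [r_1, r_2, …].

beam 1: φ=-90°, α=150°
  dir = (cos 150°, sin 150°) = (-0.8660, 0.5000); from cell (2,8)
  next x-line at t=0.3926, next y-line at t=1.5600; Δt_x=1.1547, Δt_y=2.0000
    x: enter (1,8) at t=0.3926
    x: enter (0,8) at t=1.5473 ← occupied
  → r_1 = 1.5473
beam 2: φ=0°, α=240°
  dir = (cos 240°, sin 240°) = (-0.5000, -0.8660); from cell (2,8)
  next x-line at t=0.6800, next y-line at t=0.2540; Δt_x=2.0000, Δt_y=1.1547
    y: enter (2,7) at t=0.2540 ← occupied
  → r_2 = 0.2540
beam 3: φ=90°, α=330°
  dir = (cos 330°, sin 330°) = (0.8660, -0.5000); from cell (2,8)
  next x-line at t=0.7621, next y-line at t=0.4400; Δt_x=1.1547, Δt_y=2.0000
    y: enter (2,7) at t=0.4400 ← occupied
  → r_3 = 0.4400

ranges = [1.5473, 0.2540, 0.4400]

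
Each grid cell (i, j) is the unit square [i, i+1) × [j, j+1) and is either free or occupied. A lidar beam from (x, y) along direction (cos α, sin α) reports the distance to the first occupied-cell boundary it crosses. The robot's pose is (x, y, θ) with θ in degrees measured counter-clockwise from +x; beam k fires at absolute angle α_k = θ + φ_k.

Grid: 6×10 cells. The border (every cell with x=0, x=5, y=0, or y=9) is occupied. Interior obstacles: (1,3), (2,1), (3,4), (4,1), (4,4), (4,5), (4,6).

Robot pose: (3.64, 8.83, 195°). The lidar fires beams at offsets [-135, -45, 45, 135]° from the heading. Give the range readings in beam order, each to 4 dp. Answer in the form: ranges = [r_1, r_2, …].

ranges = [0.1963, 0.3400, 5.2800, 1.5704]

beam 1: φ=-135°, α=60°
  direction (0.5000, 0.8660); cell (3,8); t to first gridline: x 0.7200, y 0.1963 (then +2.0000 / +1.1547)
    (3,9) via y @ 0.1963  # hit
  → r_1 = 0.1963
beam 2: φ=-45°, α=150°
  direction (-0.8660, 0.5000); cell (3,8); t to first gridline: x 0.7390, y 0.3400 (then +1.1547 / +2.0000)
    (3,9) via y @ 0.3400  # hit
  → r_2 = 0.3400
beam 3: φ=45°, α=240°
  direction (-0.5000, -0.8660); cell (3,8); t to first gridline: x 1.2800, y 0.9584 (then +2.0000 / +1.1547)
    (3,7) via y @ 0.9584
    (2,7) via x @ 1.2800
    (2,6) via y @ 2.1131
    (2,5) via y @ 3.2678
    (1,5) via x @ 3.2800
    (1,4) via y @ 4.4225
    (0,4) via x @ 5.2800  # hit
  → r_3 = 5.2800
beam 4: φ=135°, α=330°
  direction (0.8660, -0.5000); cell (3,8); t to first gridline: x 0.4157, y 1.6600 (then +1.1547 / +2.0000)
    (4,8) via x @ 0.4157
    (5,8) via x @ 1.5704  # hit
  → r_4 = 1.5704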